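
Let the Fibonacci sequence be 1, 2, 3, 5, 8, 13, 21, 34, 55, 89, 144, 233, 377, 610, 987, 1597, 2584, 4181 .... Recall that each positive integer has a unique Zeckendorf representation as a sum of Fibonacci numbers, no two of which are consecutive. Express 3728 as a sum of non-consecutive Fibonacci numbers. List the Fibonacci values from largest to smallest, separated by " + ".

Greedy algorithm:
take 2584 (≤ 3728); 3728 − 2584 = 1144
take 987 (≤ 1144); 1144 − 987 = 157
take 144 (≤ 157); 157 − 144 = 13
take 13 (≤ 13); 13 − 13 = 0
So 3728 = 2584 + 987 + 144 + 13, with no two terms consecutive in the sequence.

2584 + 987 + 144 + 13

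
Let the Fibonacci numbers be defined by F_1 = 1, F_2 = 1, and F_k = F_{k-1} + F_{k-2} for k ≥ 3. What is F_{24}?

46368

Iterating the recurrence up to F_{20} = 6765 and F_{19} = 4181:
F_{21} = F_{20} + F_{19} = 6765 + 4181 = 10946
F_{22} = F_{21} + F_{20} = 10946 + 6765 = 17711
F_{23} = F_{22} + F_{21} = 17711 + 10946 = 28657
F_{24} = F_{23} + F_{22} = 28657 + 17711 = 46368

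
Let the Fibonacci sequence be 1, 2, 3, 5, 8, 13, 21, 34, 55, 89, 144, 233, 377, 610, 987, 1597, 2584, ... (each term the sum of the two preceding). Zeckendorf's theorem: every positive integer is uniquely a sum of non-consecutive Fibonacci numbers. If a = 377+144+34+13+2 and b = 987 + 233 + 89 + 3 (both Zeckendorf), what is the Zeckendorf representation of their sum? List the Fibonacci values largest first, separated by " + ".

The two numbers are 570 and 1312, so their sum is 1882.
1882: greatest Fibonacci not exceeding it is 1597, leaving 285
285: greatest Fibonacci not exceeding it is 233, leaving 52
52: greatest Fibonacci not exceeding it is 34, leaving 18
18: greatest Fibonacci not exceeding it is 13, leaving 5
5: greatest Fibonacci not exceeding it is 5, leaving 0

1597 + 233 + 34 + 13 + 5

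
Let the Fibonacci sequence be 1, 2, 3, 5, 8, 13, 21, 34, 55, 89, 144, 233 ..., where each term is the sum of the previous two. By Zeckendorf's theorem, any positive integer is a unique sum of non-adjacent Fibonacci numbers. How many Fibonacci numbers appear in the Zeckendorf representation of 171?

4

Greedily peel off the largest Fibonacci term at each step:
171 − 144 = 27
27 − 21 = 6
6 − 5 = 1
1 − 1 = 0
171 = 144 + 21 + 5 + 1, which has 4 terms.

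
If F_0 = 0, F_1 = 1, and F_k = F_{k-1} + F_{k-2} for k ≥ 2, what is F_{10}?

Iterating the recurrence up to F_{4} = 3 and F_{3} = 2:
F_{5} = F_{4} + F_{3} = 3 + 2 = 5
F_{6} = F_{5} + F_{4} = 5 + 3 = 8
F_{7} = F_{6} + F_{5} = 8 + 5 = 13
F_{8} = F_{7} + F_{6} = 13 + 8 = 21
F_{9} = F_{8} + F_{7} = 21 + 13 = 34
F_{10} = F_{9} + F_{8} = 34 + 21 = 55

55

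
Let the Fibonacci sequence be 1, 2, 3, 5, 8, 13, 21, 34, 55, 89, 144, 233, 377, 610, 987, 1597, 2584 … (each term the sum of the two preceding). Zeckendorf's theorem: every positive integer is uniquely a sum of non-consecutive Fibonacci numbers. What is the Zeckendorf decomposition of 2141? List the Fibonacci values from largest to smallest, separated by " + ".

2141 − 1597 = 544
544 − 377 = 167
167 − 144 = 23
23 − 21 = 2
2 − 2 = 0
So 2141 = 1597 + 377 + 144 + 21 + 2, with no two terms consecutive in the sequence.

1597 + 377 + 144 + 21 + 2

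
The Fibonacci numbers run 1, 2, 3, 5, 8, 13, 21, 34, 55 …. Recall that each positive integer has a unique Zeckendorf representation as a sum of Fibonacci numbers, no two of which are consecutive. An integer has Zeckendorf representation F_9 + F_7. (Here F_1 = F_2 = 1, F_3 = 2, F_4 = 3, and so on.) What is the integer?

F_9 + F_7 = 34 + 13 = 47.

47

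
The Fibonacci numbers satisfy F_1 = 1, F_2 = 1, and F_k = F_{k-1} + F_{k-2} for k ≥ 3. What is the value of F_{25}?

Iterating the recurrence up to F_{17} = 1597 and F_{16} = 987:
F_{18} = F_{17} + F_{16} = 1597 + 987 = 2584
F_{19} = F_{18} + F_{17} = 2584 + 1597 = 4181
F_{20} = F_{19} + F_{18} = 4181 + 2584 = 6765
F_{21} = F_{20} + F_{19} = 6765 + 4181 = 10946
F_{22} = F_{21} + F_{20} = 10946 + 6765 = 17711
F_{23} = F_{22} + F_{21} = 17711 + 10946 = 28657
F_{24} = F_{23} + F_{22} = 28657 + 17711 = 46368
F_{25} = F_{24} + F_{23} = 46368 + 28657 = 75025

75025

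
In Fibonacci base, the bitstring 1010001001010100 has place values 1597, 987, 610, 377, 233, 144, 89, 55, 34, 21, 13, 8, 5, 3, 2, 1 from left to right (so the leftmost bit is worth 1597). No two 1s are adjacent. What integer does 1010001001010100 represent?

Summing the place values of the 1 bits: 1597 + 610 + 89 + 21 + 8 + 3 = 2328.

2328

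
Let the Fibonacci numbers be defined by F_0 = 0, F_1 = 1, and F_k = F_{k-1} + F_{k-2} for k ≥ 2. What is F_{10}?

Iterating the recurrence up to F_{2} = 1 and F_{1} = 1:
F_{3} = F_{2} + F_{1} = 1 + 1 = 2
F_{4} = F_{3} + F_{2} = 2 + 1 = 3
F_{5} = F_{4} + F_{3} = 3 + 2 = 5
F_{6} = F_{5} + F_{4} = 5 + 3 = 8
F_{7} = F_{6} + F_{5} = 8 + 5 = 13
F_{8} = F_{7} + F_{6} = 13 + 8 = 21
F_{9} = F_{8} + F_{7} = 21 + 13 = 34
F_{10} = F_{9} + F_{8} = 34 + 21 = 55

55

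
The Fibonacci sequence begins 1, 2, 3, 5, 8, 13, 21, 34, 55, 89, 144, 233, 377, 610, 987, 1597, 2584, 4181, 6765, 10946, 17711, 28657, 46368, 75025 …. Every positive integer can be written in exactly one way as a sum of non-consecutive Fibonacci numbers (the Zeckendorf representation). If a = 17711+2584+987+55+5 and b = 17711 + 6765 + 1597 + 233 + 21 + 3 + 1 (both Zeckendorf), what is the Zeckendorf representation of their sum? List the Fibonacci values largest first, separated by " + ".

The two numbers are 21342 and 26331, so their sum is 47673.
take 46368 (≤ 47673); 47673 − 46368 = 1305
take 987 (≤ 1305); 1305 − 987 = 318
take 233 (≤ 318); 318 − 233 = 85
take 55 (≤ 85); 85 − 55 = 30
take 21 (≤ 30); 30 − 21 = 9
take 8 (≤ 9); 9 − 8 = 1
take 1 (≤ 1); 1 − 1 = 0

46368 + 987 + 233 + 55 + 21 + 8 + 1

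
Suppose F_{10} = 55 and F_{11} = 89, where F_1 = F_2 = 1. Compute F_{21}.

By F_{2k+1} = F_k² + F_{k+1}²: F_{21} = 55² + 89² = 3025 + 7921 = 10946.

10946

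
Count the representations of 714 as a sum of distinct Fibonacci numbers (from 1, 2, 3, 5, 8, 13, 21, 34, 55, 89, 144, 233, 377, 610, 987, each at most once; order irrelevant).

13

Each representation comes from the Zeckendorf form by replacing some F_k with F_{k−1} + F_{k−2} where possible.
714 = 610+89+13+2 = 610+89+8+5+2 = 610+55+34+13+2 = … (10 more), for 13 in all.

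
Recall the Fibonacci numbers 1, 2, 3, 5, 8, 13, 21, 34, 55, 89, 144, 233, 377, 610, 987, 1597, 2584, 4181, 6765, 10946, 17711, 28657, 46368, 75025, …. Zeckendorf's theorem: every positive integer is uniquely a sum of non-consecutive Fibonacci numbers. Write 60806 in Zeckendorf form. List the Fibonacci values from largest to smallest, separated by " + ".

Greedy algorithm:
60806 − 46368 = 14438
14438 − 10946 = 3492
3492 − 2584 = 908
908 − 610 = 298
298 − 233 = 65
65 − 55 = 10
10 − 8 = 2
2 − 2 = 0
So 60806 = 46368 + 10946 + 2584 + 610 + 233 + 55 + 8 + 2, with no two terms consecutive in the sequence.

46368 + 10946 + 2584 + 610 + 233 + 55 + 8 + 2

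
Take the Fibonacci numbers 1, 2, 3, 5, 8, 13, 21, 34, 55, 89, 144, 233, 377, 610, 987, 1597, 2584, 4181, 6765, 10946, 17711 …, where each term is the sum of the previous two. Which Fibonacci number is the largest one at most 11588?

10946

10946 ≤ 11588 < 17711, so the largest Fibonacci number not exceeding 11588 is 10946.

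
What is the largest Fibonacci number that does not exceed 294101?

196418

196418 ≤ 294101 < 317811, so the largest Fibonacci number not exceeding 294101 is 196418.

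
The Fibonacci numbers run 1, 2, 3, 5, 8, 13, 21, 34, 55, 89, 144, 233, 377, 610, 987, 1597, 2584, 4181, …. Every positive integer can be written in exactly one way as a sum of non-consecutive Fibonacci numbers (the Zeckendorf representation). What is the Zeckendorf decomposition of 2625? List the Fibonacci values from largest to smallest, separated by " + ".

2584 + 34 + 5 + 2

Greedily peel off the largest Fibonacci term at each step:
2625 − 2584 = 41
41 − 34 = 7
7 − 5 = 2
2 − 2 = 0
So 2625 = 2584 + 34 + 5 + 2, with no two terms consecutive in the sequence.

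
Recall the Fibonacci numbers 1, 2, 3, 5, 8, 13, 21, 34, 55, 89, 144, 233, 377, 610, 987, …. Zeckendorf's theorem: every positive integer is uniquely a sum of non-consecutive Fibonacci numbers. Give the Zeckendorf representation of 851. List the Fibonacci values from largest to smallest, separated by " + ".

Repeatedly subtract the largest Fibonacci number that fits:
610 ≤ 851 < 987, so take 610; remainder 241
233 ≤ 241 < 377, so take 233; remainder 8
8 ≤ 8 < 13, so take 8; remainder 0
So 851 = 610 + 233 + 8, with no two terms consecutive in the sequence.

610 + 233 + 8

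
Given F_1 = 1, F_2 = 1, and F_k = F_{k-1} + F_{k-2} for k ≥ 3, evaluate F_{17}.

Iterating the recurrence up to F_{12} = 144 and F_{11} = 89:
F_{13} = F_{12} + F_{11} = 144 + 89 = 233
F_{14} = F_{13} + F_{12} = 233 + 144 = 377
F_{15} = F_{14} + F_{13} = 377 + 233 = 610
F_{16} = F_{15} + F_{14} = 610 + 377 = 987
F_{17} = F_{16} + F_{15} = 987 + 610 = 1597

1597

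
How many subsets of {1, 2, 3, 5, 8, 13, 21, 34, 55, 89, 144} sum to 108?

7

Starting from the Zeckendorf form and repeatedly splitting a term F_k into F_{k−1} + F_{k−2} (when neither is already used) reaches every representation.
108 = 89+13+5+1 = 89+13+3+2+1 = 55+34+13+5+1 = 89+8+5+3+2+1 = 55+34+13+3+2+1 = … (2 more), for 7 in all.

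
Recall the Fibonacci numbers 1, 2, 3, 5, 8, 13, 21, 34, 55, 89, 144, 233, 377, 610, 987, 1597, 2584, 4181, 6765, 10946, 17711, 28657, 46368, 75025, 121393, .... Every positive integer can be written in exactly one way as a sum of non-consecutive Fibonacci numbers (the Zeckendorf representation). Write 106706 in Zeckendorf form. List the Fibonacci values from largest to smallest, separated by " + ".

Repeatedly subtract the largest Fibonacci number that fits:
subtract 75025 from 106706: 31681 remains
subtract 28657 from 31681: 3024 remains
subtract 2584 from 3024: 440 remains
subtract 377 from 440: 63 remains
subtract 55 from 63: 8 remains
subtract 8 from 8: 0 remains
So 106706 = 75025 + 28657 + 2584 + 377 + 55 + 8, with no two terms consecutive in the sequence.

75025 + 28657 + 2584 + 377 + 55 + 8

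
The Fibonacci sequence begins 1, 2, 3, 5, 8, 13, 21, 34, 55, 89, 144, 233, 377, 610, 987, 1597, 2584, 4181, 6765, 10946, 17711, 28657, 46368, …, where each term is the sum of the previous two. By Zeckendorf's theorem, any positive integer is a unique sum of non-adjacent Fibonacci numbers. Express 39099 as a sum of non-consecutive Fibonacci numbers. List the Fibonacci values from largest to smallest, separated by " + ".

subtract 28657 from 39099: 10442 remains
subtract 6765 from 10442: 3677 remains
subtract 2584 from 3677: 1093 remains
subtract 987 from 1093: 106 remains
subtract 89 from 106: 17 remains
subtract 13 from 17: 4 remains
subtract 3 from 4: 1 remains
subtract 1 from 1: 0 remains
So 39099 = 28657 + 6765 + 2584 + 987 + 89 + 13 + 3 + 1, with no two terms consecutive in the sequence.

28657 + 6765 + 2584 + 987 + 89 + 13 + 3 + 1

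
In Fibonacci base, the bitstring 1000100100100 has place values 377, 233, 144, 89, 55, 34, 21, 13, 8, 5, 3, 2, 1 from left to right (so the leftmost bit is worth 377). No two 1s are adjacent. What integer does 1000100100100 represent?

448

Summing the place values of the 1 bits: 377 + 55 + 13 + 3 = 448.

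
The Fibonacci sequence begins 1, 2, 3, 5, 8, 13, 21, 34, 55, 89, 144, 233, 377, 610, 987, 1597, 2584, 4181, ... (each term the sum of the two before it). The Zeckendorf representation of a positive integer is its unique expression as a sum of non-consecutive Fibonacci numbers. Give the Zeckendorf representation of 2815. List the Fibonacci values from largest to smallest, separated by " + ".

Greedy algorithm:
2584 ≤ 2815 < 4181, so take 2584; remainder 231
144 ≤ 231 < 233, so take 144; remainder 87
55 ≤ 87 < 89, so take 55; remainder 32
21 ≤ 32 < 34, so take 21; remainder 11
8 ≤ 11 < 13, so take 8; remainder 3
3 ≤ 3 < 5, so take 3; remainder 0
So 2815 = 2584 + 144 + 55 + 21 + 8 + 3, with no two terms consecutive in the sequence.

2584 + 144 + 55 + 21 + 8 + 3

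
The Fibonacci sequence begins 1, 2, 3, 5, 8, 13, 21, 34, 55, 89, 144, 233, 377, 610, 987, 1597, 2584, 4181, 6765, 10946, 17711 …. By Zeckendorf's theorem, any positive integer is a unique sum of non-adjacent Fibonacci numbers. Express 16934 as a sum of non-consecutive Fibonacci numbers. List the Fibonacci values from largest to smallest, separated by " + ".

10946 + 4181 + 1597 + 144 + 55 + 8 + 3

subtract 10946 from 16934: 5988 remains
subtract 4181 from 5988: 1807 remains
subtract 1597 from 1807: 210 remains
subtract 144 from 210: 66 remains
subtract 55 from 66: 11 remains
subtract 8 from 11: 3 remains
subtract 3 from 3: 0 remains
So 16934 = 10946 + 4181 + 1597 + 144 + 55 + 8 + 3, with no two terms consecutive in the sequence.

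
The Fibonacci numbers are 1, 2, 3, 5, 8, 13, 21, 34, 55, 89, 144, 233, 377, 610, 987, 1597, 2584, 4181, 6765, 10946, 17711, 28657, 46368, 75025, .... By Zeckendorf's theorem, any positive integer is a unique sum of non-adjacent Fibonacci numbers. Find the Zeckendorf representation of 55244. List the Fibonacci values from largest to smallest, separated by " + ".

46368 + 6765 + 1597 + 377 + 89 + 34 + 13 + 1

largest Fibonacci ≤ 55244 is 46368; 55244 − 46368 = 8876
largest Fibonacci ≤ 8876 is 6765; 8876 − 6765 = 2111
largest Fibonacci ≤ 2111 is 1597; 2111 − 1597 = 514
largest Fibonacci ≤ 514 is 377; 514 − 377 = 137
largest Fibonacci ≤ 137 is 89; 137 − 89 = 48
largest Fibonacci ≤ 48 is 34; 48 − 34 = 14
largest Fibonacci ≤ 14 is 13; 14 − 13 = 1
largest Fibonacci ≤ 1 is 1; 1 − 1 = 0
So 55244 = 46368 + 6765 + 1597 + 377 + 89 + 34 + 13 + 1, with no two terms consecutive in the sequence.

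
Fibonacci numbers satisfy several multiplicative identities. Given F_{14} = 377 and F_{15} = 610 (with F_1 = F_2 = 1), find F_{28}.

By the doubling identity F_{2k} = F_k(2F_{k+1} − F_k): F_{28} = 377·(2·610 − 377) = 377·843 = 317811.

317811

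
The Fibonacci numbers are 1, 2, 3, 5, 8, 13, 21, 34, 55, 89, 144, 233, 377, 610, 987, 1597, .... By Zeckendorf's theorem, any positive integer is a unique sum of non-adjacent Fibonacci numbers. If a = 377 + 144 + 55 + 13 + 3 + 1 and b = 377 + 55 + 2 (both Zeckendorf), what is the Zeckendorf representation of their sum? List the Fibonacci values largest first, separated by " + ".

The two numbers are 593 and 434, so their sum is 1027.
1027: greatest Fibonacci not exceeding it is 987, leaving 40
40: greatest Fibonacci not exceeding it is 34, leaving 6
6: greatest Fibonacci not exceeding it is 5, leaving 1
1: greatest Fibonacci not exceeding it is 1, leaving 0

987 + 34 + 5 + 1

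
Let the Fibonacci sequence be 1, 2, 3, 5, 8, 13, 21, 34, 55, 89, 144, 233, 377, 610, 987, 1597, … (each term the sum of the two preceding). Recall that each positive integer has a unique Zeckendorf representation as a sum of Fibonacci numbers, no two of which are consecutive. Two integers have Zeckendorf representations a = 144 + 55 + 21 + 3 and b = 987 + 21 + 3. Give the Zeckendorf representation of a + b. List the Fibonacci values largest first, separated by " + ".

The two numbers are 223 and 1011, so their sum is 1234.
Repeatedly subtract the largest Fibonacci number that fits:
take 987 (≤ 1234); 1234 − 987 = 247
take 233 (≤ 247); 247 − 233 = 14
take 13 (≤ 14); 14 − 13 = 1
take 1 (≤ 1); 1 − 1 = 0

987 + 233 + 13 + 1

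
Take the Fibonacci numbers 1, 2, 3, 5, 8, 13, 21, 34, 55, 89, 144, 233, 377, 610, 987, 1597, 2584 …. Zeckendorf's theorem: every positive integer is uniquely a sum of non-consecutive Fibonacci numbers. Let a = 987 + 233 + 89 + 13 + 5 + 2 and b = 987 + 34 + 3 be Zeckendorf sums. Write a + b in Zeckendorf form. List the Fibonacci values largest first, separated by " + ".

1597 + 610 + 144 + 2

The two numbers are 1329 and 1024, so their sum is 2353.
largest Fibonacci ≤ 2353 is 1597; 2353 − 1597 = 756
largest Fibonacci ≤ 756 is 610; 756 − 610 = 146
largest Fibonacci ≤ 146 is 144; 146 − 144 = 2
largest Fibonacci ≤ 2 is 2; 2 − 2 = 0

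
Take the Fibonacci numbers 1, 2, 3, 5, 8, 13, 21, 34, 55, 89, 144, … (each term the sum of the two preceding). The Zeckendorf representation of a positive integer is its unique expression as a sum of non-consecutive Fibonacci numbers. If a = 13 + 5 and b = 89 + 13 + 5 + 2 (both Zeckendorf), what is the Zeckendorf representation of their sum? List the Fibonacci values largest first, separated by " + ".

The two numbers are 18 and 109, so their sum is 127.
take 89 (≤ 127); 127 − 89 = 38
take 34 (≤ 38); 38 − 34 = 4
take 3 (≤ 4); 4 − 3 = 1
take 1 (≤ 1); 1 − 1 = 0

89 + 34 + 3 + 1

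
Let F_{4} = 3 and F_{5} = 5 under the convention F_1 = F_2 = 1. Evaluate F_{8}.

By the doubling identity F_{2k} = F_k(2F_{k+1} − F_k): F_{8} = 3·(2·5 − 3) = 3·7 = 21.

21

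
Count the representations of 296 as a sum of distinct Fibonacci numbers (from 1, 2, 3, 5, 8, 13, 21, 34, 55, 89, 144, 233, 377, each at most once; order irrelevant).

16

Starting from the Zeckendorf form and repeatedly splitting a term F_k into F_{k−1} + F_{k−2} (when neither is already used) reaches every representation.
296 = 233+55+8 = 233+55+5+3 = 233+34+21+8 = … (13 more), for 16 in all.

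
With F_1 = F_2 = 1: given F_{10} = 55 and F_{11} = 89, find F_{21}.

10946

By F_{2k+1} = F_k² + F_{k+1}²: F_{21} = 55² + 89² = 3025 + 7921 = 10946.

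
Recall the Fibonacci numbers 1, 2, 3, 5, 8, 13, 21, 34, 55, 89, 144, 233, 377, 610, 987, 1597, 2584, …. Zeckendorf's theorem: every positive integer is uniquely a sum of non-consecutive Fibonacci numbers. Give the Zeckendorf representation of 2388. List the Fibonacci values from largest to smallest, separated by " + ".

2388 − 1597 = 791
791 − 610 = 181
181 − 144 = 37
37 − 34 = 3
3 − 3 = 0
So 2388 = 1597 + 610 + 144 + 34 + 3, with no two terms consecutive in the sequence.

1597 + 610 + 144 + 34 + 3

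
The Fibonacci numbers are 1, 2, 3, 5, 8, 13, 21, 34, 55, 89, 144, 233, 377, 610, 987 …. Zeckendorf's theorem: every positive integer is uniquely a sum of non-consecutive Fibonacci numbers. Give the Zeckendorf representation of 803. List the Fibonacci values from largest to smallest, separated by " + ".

largest Fibonacci ≤ 803 is 610; 803 − 610 = 193
largest Fibonacci ≤ 193 is 144; 193 − 144 = 49
largest Fibonacci ≤ 49 is 34; 49 − 34 = 15
largest Fibonacci ≤ 15 is 13; 15 − 13 = 2
largest Fibonacci ≤ 2 is 2; 2 − 2 = 0
So 803 = 610 + 144 + 34 + 13 + 2, with no two terms consecutive in the sequence.

610 + 144 + 34 + 13 + 2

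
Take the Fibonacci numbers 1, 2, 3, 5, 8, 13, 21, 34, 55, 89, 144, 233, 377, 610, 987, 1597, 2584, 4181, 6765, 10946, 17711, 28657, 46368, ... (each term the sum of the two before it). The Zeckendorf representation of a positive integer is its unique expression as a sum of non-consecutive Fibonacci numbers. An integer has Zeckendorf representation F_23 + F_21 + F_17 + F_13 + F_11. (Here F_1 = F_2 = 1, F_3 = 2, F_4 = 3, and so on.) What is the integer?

41522

F_23 + F_21 + F_17 + F_13 + F_11 = 28657 + 10946 + 1597 + 233 + 89 = 41522.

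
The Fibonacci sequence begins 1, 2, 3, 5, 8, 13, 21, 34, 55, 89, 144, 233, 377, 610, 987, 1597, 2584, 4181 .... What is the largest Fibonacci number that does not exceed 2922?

2584

2584 ≤ 2922 < 4181, so the largest Fibonacci number not exceeding 2922 is 2584.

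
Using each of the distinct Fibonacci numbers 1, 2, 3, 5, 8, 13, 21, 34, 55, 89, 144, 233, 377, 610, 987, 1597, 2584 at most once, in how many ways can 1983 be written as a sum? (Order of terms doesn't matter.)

18

Starting from the Zeckendorf form and repeatedly splitting a term F_k into F_{k−1} + F_{k−2} (when neither is already used) reaches every representation.
1983 = 1597+377+8+1 = 1597+377+5+3+1 = 1597+233+144+8+1 = … (15 more), for 18 in all.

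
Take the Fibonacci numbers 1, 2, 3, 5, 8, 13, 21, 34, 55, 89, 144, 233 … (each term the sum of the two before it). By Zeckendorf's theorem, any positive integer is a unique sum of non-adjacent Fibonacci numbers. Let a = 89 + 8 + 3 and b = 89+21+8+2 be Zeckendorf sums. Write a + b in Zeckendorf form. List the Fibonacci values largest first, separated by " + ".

144 + 55 + 21

The two numbers are 100 and 120, so their sum is 220.
Greedy algorithm:
take 144 (≤ 220); 220 − 144 = 76
take 55 (≤ 76); 76 − 55 = 21
take 21 (≤ 21); 21 − 21 = 0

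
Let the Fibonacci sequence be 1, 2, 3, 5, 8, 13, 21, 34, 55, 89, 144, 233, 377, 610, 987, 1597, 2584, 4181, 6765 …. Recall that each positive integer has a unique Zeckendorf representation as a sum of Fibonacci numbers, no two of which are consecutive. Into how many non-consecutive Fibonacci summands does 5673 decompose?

6

Greedily peel off the largest Fibonacci term at each step:
4181 ≤ 5673 < 6765, so take 4181; remainder 1492
987 ≤ 1492 < 1597, so take 987; remainder 505
377 ≤ 505 < 610, so take 377; remainder 128
89 ≤ 128 < 144, so take 89; remainder 39
34 ≤ 39 < 55, so take 34; remainder 5
5 ≤ 5 < 8, so take 5; remainder 0
5673 = 4181 + 987 + 377 + 89 + 34 + 5, which has 6 terms.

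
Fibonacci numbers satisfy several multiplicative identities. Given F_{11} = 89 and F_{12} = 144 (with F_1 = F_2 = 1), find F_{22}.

17711

By the doubling identity F_{2k} = F_k(2F_{k+1} − F_k): F_{22} = 89·(2·144 − 89) = 89·199 = 17711.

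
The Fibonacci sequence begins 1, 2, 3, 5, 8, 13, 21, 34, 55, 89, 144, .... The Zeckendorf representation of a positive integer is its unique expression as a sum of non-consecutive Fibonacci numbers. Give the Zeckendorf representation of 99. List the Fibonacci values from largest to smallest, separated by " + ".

Repeatedly subtract the largest Fibonacci number that fits:
largest Fibonacci ≤ 99 is 89; 99 − 89 = 10
largest Fibonacci ≤ 10 is 8; 10 − 8 = 2
largest Fibonacci ≤ 2 is 2; 2 − 2 = 0
So 99 = 89 + 8 + 2, with no two terms consecutive in the sequence.

89 + 8 + 2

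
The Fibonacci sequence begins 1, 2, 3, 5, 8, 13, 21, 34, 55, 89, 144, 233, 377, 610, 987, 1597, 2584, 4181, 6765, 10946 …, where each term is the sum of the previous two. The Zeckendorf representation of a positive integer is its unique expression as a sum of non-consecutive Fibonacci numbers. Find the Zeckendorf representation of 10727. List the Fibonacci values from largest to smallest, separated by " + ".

Greedy algorithm:
10727: greatest Fibonacci not exceeding it is 6765, leaving 3962
3962: greatest Fibonacci not exceeding it is 2584, leaving 1378
1378: greatest Fibonacci not exceeding it is 987, leaving 391
391: greatest Fibonacci not exceeding it is 377, leaving 14
14: greatest Fibonacci not exceeding it is 13, leaving 1
1: greatest Fibonacci not exceeding it is 1, leaving 0
So 10727 = 6765 + 2584 + 987 + 377 + 13 + 1, with no two terms consecutive in the sequence.

6765 + 2584 + 987 + 377 + 13 + 1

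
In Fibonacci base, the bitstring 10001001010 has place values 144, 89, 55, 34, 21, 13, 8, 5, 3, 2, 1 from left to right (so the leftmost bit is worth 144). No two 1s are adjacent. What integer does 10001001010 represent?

Summing the place values of the 1 bits: 144 + 21 + 5 + 2 = 172.

172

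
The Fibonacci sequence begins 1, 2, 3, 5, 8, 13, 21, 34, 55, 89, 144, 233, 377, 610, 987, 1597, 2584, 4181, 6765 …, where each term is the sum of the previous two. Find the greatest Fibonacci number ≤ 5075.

4181

4181 ≤ 5075 < 6765, so the largest Fibonacci number not exceeding 5075 is 4181.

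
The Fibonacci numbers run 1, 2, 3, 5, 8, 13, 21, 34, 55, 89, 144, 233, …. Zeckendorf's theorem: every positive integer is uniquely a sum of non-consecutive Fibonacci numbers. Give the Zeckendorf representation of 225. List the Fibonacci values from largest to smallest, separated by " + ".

Greedily peel off the largest Fibonacci term at each step:
225: greatest Fibonacci not exceeding it is 144, leaving 81
81: greatest Fibonacci not exceeding it is 55, leaving 26
26: greatest Fibonacci not exceeding it is 21, leaving 5
5: greatest Fibonacci not exceeding it is 5, leaving 0
So 225 = 144 + 55 + 21 + 5, with no two terms consecutive in the sequence.

144 + 55 + 21 + 5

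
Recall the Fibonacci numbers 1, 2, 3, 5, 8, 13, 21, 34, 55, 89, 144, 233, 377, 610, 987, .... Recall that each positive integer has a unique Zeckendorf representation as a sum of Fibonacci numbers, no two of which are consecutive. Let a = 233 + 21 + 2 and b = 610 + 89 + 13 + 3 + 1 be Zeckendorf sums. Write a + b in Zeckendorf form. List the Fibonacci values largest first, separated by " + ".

610 + 233 + 89 + 34 + 5 + 1

The two numbers are 256 and 716, so their sum is 972.
Greedy algorithm:
972: greatest Fibonacci not exceeding it is 610, leaving 362
362: greatest Fibonacci not exceeding it is 233, leaving 129
129: greatest Fibonacci not exceeding it is 89, leaving 40
40: greatest Fibonacci not exceeding it is 34, leaving 6
6: greatest Fibonacci not exceeding it is 5, leaving 1
1: greatest Fibonacci not exceeding it is 1, leaving 0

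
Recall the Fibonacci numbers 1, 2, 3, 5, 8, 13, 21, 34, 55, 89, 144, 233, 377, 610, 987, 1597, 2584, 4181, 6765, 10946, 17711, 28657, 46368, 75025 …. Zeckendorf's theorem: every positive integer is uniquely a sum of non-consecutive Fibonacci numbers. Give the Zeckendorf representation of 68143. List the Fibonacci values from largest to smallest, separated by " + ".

Greedily peel off the largest Fibonacci term at each step:
46368 ≤ 68143 < 75025, so take 46368; remainder 21775
17711 ≤ 21775 < 28657, so take 17711; remainder 4064
2584 ≤ 4064 < 4181, so take 2584; remainder 1480
987 ≤ 1480 < 1597, so take 987; remainder 493
377 ≤ 493 < 610, so take 377; remainder 116
89 ≤ 116 < 144, so take 89; remainder 27
21 ≤ 27 < 34, so take 21; remainder 6
5 ≤ 6 < 8, so take 5; remainder 1
1 ≤ 1 < 2, so take 1; remainder 0
So 68143 = 46368 + 17711 + 2584 + 987 + 377 + 89 + 21 + 5 + 1, with no two terms consecutive in the sequence.

46368 + 17711 + 2584 + 987 + 377 + 89 + 21 + 5 + 1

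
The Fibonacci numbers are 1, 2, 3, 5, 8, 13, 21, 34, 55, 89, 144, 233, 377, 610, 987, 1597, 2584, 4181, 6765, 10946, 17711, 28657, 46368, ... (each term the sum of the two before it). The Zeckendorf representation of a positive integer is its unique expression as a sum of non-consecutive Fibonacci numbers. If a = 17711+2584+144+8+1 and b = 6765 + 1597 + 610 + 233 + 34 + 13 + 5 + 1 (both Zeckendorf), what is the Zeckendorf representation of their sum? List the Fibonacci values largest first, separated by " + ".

The two numbers are 20448 and 9258, so their sum is 29706.
Greedily peel off the largest Fibonacci term at each step:
28657 ≤ 29706 < 46368, so take 28657; remainder 1049
987 ≤ 1049 < 1597, so take 987; remainder 62
55 ≤ 62 < 89, so take 55; remainder 7
5 ≤ 7 < 8, so take 5; remainder 2
2 ≤ 2 < 3, so take 2; remainder 0

28657 + 987 + 55 + 5 + 2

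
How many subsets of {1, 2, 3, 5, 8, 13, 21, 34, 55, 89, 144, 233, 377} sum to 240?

Starting from the Zeckendorf form and repeatedly splitting a term F_k into F_{k−1} + F_{k−2} (when neither is already used) reaches every representation.
240 = 233+5+2 = 144+89+5+2 = 144+55+34+5+2 = 144+55+21+13+5+2 — 4 representations.

4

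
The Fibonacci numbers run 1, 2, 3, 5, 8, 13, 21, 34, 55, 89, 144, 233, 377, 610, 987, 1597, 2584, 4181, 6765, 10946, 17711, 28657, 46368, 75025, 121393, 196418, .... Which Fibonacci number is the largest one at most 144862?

121393 ≤ 144862 < 196418, so the largest Fibonacci number not exceeding 144862 is 121393.

121393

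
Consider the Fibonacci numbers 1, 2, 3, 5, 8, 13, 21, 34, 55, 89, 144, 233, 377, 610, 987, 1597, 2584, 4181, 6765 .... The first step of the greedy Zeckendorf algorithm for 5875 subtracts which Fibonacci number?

4181 ≤ 5875 < 6765, so the largest Fibonacci number not exceeding 5875 is 4181.

4181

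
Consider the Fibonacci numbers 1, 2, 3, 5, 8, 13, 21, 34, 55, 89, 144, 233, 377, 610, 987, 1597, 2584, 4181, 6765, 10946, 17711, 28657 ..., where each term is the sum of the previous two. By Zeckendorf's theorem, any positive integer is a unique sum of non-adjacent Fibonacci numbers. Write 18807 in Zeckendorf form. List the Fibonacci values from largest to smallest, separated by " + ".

Greedy algorithm:
18807 − 17711 = 1096
1096 − 987 = 109
109 − 89 = 20
20 − 13 = 7
7 − 5 = 2
2 − 2 = 0
So 18807 = 17711 + 987 + 89 + 13 + 5 + 2, with no two terms consecutive in the sequence.

17711 + 987 + 89 + 13 + 5 + 2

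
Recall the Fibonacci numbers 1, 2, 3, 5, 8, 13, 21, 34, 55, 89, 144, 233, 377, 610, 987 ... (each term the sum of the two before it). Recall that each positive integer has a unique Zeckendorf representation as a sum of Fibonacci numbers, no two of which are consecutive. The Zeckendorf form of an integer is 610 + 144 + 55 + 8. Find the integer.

817

610 + 144 + 55 + 8 = 817.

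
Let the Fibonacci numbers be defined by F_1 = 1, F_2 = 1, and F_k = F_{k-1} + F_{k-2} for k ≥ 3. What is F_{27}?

Iterating the recurrence up to F_{19} = 4181 and F_{18} = 2584:
F_{20} = F_{19} + F_{18} = 4181 + 2584 = 6765
F_{21} = F_{20} + F_{19} = 6765 + 4181 = 10946
F_{22} = F_{21} + F_{20} = 10946 + 6765 = 17711
F_{23} = F_{22} + F_{21} = 17711 + 10946 = 28657
F_{24} = F_{23} + F_{22} = 28657 + 17711 = 46368
F_{25} = F_{24} + F_{23} = 46368 + 28657 = 75025
F_{26} = F_{25} + F_{24} = 75025 + 46368 = 121393
F_{27} = F_{26} + F_{25} = 121393 + 75025 = 196418

196418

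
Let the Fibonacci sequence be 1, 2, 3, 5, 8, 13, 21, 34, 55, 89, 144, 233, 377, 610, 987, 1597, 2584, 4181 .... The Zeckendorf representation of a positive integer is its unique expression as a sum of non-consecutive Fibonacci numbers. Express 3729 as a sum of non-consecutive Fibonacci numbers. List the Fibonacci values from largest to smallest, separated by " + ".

Repeatedly subtract the largest Fibonacci number that fits:
largest Fibonacci ≤ 3729 is 2584; 3729 − 2584 = 1145
largest Fibonacci ≤ 1145 is 987; 1145 − 987 = 158
largest Fibonacci ≤ 158 is 144; 158 − 144 = 14
largest Fibonacci ≤ 14 is 13; 14 − 13 = 1
largest Fibonacci ≤ 1 is 1; 1 − 1 = 0
So 3729 = 2584 + 987 + 144 + 13 + 1, with no two terms consecutive in the sequence.

2584 + 987 + 144 + 13 + 1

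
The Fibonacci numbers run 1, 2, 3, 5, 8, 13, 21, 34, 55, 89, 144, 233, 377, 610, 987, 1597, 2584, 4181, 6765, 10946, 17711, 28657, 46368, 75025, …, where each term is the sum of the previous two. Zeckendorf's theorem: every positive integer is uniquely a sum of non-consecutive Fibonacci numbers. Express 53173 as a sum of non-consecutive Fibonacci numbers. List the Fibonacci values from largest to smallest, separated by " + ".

46368 + 6765 + 34 + 5 + 1

Greedily peel off the largest Fibonacci term at each step:
46368 ≤ 53173 < 75025, so take 46368; remainder 6805
6765 ≤ 6805 < 10946, so take 6765; remainder 40
34 ≤ 40 < 55, so take 34; remainder 6
5 ≤ 6 < 8, so take 5; remainder 1
1 ≤ 1 < 2, so take 1; remainder 0
So 53173 = 46368 + 6765 + 34 + 5 + 1, with no two terms consecutive in the sequence.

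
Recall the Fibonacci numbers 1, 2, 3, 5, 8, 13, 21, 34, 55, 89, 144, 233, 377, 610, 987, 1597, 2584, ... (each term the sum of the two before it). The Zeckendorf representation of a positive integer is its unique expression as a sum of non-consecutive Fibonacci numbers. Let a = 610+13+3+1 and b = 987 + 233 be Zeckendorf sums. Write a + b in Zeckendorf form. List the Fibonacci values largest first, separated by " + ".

The two numbers are 627 and 1220, so their sum is 1847.
Greedy algorithm:
1847 − 1597 = 250
250 − 233 = 17
17 − 13 = 4
4 − 3 = 1
1 − 1 = 0

1597 + 233 + 13 + 3 + 1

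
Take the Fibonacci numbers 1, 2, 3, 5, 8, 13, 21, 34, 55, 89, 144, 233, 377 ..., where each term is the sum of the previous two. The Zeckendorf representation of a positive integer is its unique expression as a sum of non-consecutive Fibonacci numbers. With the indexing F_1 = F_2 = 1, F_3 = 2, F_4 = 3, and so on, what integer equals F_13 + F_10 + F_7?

301

F_13 + F_10 + F_7 = 233 + 55 + 13 = 301.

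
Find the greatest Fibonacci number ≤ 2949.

2584 ≤ 2949 < 4181, so the largest Fibonacci number not exceeding 2949 is 2584.

2584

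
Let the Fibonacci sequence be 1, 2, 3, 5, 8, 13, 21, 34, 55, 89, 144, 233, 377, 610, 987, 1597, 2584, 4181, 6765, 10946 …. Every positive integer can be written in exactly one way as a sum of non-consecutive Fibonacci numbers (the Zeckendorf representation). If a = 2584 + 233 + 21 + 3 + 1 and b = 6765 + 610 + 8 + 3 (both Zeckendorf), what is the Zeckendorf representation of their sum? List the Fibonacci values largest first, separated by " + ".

The two numbers are 2842 and 7386, so their sum is 10228.
10228 − 6765 = 3463
3463 − 2584 = 879
879 − 610 = 269
269 − 233 = 36
36 − 34 = 2
2 − 2 = 0

6765 + 2584 + 610 + 233 + 34 + 2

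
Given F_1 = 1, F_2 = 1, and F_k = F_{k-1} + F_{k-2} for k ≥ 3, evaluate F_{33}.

3524578

Iterating the recurrence up to F_{26} = 121393 and F_{25} = 75025:
F_{27} = F_{26} + F_{25} = 121393 + 75025 = 196418
F_{28} = F_{27} + F_{26} = 196418 + 121393 = 317811
F_{29} = F_{28} + F_{27} = 317811 + 196418 = 514229
F_{30} = F_{29} + F_{28} = 514229 + 317811 = 832040
F_{31} = F_{30} + F_{29} = 832040 + 514229 = 1346269
F_{32} = F_{31} + F_{30} = 1346269 + 832040 = 2178309
F_{33} = F_{32} + F_{31} = 2178309 + 1346269 = 3524578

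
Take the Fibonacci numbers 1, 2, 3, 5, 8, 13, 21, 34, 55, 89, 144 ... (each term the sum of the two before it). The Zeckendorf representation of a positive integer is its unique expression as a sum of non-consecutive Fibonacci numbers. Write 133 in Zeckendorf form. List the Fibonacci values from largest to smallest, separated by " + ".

89 ≤ 133 < 144, so take 89; remainder 44
34 ≤ 44 < 55, so take 34; remainder 10
8 ≤ 10 < 13, so take 8; remainder 2
2 ≤ 2 < 3, so take 2; remainder 0
So 133 = 89 + 34 + 8 + 2, with no two terms consecutive in the sequence.

89 + 34 + 8 + 2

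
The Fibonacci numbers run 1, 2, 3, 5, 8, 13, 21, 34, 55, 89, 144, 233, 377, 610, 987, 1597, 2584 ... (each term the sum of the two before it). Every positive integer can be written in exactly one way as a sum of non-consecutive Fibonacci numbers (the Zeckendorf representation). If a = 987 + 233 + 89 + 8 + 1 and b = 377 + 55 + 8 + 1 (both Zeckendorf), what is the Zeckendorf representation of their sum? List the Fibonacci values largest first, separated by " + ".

1597 + 144 + 13 + 5

The two numbers are 1318 and 441, so their sum is 1759.
1759: greatest Fibonacci not exceeding it is 1597, leaving 162
162: greatest Fibonacci not exceeding it is 144, leaving 18
18: greatest Fibonacci not exceeding it is 13, leaving 5
5: greatest Fibonacci not exceeding it is 5, leaving 0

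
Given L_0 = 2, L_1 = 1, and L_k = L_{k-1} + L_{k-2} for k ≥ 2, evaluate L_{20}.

Iterating the recurrence up to L_{16} = 2207 and L_{15} = 1364:
L_{17} = L_{16} + L_{15} = 2207 + 1364 = 3571
L_{18} = L_{17} + L_{16} = 3571 + 2207 = 5778
L_{19} = L_{18} + L_{17} = 5778 + 3571 = 9349
L_{20} = L_{19} + L_{18} = 9349 + 5778 = 15127

15127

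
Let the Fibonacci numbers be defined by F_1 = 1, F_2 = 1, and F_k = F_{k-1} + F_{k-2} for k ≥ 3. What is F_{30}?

832040

Iterating the recurrence up to F_{24} = 46368 and F_{23} = 28657:
F_{25} = F_{24} + F_{23} = 46368 + 28657 = 75025
F_{26} = F_{25} + F_{24} = 75025 + 46368 = 121393
F_{27} = F_{26} + F_{25} = 121393 + 75025 = 196418
F_{28} = F_{27} + F_{26} = 196418 + 121393 = 317811
F_{29} = F_{28} + F_{27} = 317811 + 196418 = 514229
F_{30} = F_{29} + F_{28} = 514229 + 317811 = 832040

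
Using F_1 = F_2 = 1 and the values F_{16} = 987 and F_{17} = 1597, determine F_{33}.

3524578

By F_{2k+1} = F_k² + F_{k+1}²: F_{33} = 987² + 1597² = 974169 + 2550409 = 3524578.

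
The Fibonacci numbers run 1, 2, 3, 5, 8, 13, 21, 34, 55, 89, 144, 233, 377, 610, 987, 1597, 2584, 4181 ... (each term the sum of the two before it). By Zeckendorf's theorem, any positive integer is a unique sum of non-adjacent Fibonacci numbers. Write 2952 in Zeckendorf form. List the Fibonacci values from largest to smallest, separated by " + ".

Greedily peel off the largest Fibonacci term at each step:
subtract 2584 from 2952: 368 remains
subtract 233 from 368: 135 remains
subtract 89 from 135: 46 remains
subtract 34 from 46: 12 remains
subtract 8 from 12: 4 remains
subtract 3 from 4: 1 remains
subtract 1 from 1: 0 remains
So 2952 = 2584 + 233 + 89 + 34 + 8 + 3 + 1, with no two terms consecutive in the sequence.

2584 + 233 + 89 + 34 + 8 + 3 + 1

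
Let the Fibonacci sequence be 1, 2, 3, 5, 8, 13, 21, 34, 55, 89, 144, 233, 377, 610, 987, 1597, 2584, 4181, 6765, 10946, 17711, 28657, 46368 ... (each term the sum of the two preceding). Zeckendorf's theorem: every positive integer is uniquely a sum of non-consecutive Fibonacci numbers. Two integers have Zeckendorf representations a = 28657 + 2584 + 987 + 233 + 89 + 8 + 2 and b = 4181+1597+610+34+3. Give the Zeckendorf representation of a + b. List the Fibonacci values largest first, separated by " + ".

28657 + 6765 + 2584 + 610 + 233 + 89 + 34 + 13

The two numbers are 32560 and 6425, so their sum is 38985.
38985: greatest Fibonacci not exceeding it is 28657, leaving 10328
10328: greatest Fibonacci not exceeding it is 6765, leaving 3563
3563: greatest Fibonacci not exceeding it is 2584, leaving 979
979: greatest Fibonacci not exceeding it is 610, leaving 369
369: greatest Fibonacci not exceeding it is 233, leaving 136
136: greatest Fibonacci not exceeding it is 89, leaving 47
47: greatest Fibonacci not exceeding it is 34, leaving 13
13: greatest Fibonacci not exceeding it is 13, leaving 0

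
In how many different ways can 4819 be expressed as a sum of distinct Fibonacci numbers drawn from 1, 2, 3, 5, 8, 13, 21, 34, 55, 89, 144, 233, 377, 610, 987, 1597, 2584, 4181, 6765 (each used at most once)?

22

Each representation comes from the Zeckendorf form by replacing some F_k with F_{k−1} + F_{k−2} where possible.
4819 = 4181+610+21+5+2 = 4181+610+13+8+5+2 = 4181+377+233+21+5+2 = 2584+1597+610+21+5+2 = 4181+377+233+13+8+5+2 = … (17 more), for 22 in all.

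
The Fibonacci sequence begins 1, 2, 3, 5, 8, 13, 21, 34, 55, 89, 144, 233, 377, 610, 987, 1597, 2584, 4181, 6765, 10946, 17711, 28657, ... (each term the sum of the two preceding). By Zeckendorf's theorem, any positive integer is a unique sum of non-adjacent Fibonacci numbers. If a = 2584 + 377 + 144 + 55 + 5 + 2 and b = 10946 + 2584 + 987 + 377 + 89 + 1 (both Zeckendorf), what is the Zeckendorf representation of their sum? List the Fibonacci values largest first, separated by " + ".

17711 + 377 + 55 + 8

The two numbers are 3167 and 14984, so their sum is 18151.
18151: greatest Fibonacci not exceeding it is 17711, leaving 440
440: greatest Fibonacci not exceeding it is 377, leaving 63
63: greatest Fibonacci not exceeding it is 55, leaving 8
8: greatest Fibonacci not exceeding it is 8, leaving 0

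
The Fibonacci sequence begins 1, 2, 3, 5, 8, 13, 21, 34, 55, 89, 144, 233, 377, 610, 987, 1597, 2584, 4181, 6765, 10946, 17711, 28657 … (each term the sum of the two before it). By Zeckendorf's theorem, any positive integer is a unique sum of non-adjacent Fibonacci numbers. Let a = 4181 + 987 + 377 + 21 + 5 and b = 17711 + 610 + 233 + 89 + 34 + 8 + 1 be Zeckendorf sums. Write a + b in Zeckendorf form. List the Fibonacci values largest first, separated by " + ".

The two numbers are 5571 and 18686, so their sum is 24257.
largest Fibonacci ≤ 24257 is 17711; 24257 − 17711 = 6546
largest Fibonacci ≤ 6546 is 4181; 6546 − 4181 = 2365
largest Fibonacci ≤ 2365 is 1597; 2365 − 1597 = 768
largest Fibonacci ≤ 768 is 610; 768 − 610 = 158
largest Fibonacci ≤ 158 is 144; 158 − 144 = 14
largest Fibonacci ≤ 14 is 13; 14 − 13 = 1
largest Fibonacci ≤ 1 is 1; 1 − 1 = 0

17711 + 4181 + 1597 + 610 + 144 + 13 + 1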